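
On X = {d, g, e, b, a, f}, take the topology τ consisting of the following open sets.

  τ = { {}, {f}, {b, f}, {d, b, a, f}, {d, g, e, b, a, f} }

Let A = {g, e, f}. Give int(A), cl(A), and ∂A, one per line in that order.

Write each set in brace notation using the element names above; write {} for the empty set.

int(A) = {f}
cl(A)  = {d, g, e, b, a, f}
∂A     = {d, g, e, b, a}

open subsets of A: {}, {f}; so int(A) = {f}
closure: X∖int(X∖A) = X∖{} = {d, g, e, b, a, f}
∂A = {d, g, e, b, a, f} minus {f} = {d, g, e, b, a}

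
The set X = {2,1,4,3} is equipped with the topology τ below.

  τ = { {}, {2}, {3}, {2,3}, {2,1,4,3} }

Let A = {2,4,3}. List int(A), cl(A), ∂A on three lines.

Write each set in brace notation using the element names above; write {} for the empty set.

opens ⊆ A: {}, {2}, {3}, {2,3}; union → int = {2,3}
complement {1}; its interior {}; cl(A) = X∖{} = {2,1,4,3}
boundary = {2,1,4,3} ∖ {2,3} = {1,4}

int(A) = {2,3}
cl(A)  = {2,1,4,3}
∂A     = {1,4}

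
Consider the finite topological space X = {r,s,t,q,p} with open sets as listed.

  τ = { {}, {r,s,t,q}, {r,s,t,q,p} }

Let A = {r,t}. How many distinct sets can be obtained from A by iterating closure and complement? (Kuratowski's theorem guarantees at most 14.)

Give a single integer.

X∖A={s,q,p}, int(X∖A)={}, hence cl(A)={r,s,t,q,p}
Orbit (k=closure, c=complement):
  1. A     = {r,t}
  2. kA    = {r,s,t,q,p}
  3. cA    = {s,q,p}
  4. ckA   = {}
(closed under both — stop)

4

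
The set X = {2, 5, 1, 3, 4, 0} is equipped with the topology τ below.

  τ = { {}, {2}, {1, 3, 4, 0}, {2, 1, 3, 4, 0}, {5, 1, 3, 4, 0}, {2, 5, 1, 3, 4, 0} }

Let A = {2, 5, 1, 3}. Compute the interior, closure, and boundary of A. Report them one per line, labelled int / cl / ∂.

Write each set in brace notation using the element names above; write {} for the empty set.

int(A) = {2}
cl(A)  = {2, 5, 1, 3, 4, 0}
∂A     = {5, 1, 3, 4, 0}

U open, U⊆A: {}, {2}. int(A) = ⋃ = {2}
X∖A={4, 0}, int(X∖A)={}, hence cl(A)={2, 5, 1, 3, 4, 0}
∂A: remove int from cl → {5, 1, 3, 4, 0}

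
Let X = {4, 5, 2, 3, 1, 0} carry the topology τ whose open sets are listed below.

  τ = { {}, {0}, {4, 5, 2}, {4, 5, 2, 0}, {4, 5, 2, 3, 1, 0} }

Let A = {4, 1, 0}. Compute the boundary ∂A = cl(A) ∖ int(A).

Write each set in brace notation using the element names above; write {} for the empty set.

{4, 5, 2, 3, 1}

opens ⊆ A: {}, {0}; union → int = {0}
complement {5, 2, 3}; its interior {}; cl(A) = X∖{} = {4, 5, 2, 3, 1, 0}
boundary = {4, 5, 2, 3, 1, 0} ∖ {0} = {4, 5, 2, 3, 1}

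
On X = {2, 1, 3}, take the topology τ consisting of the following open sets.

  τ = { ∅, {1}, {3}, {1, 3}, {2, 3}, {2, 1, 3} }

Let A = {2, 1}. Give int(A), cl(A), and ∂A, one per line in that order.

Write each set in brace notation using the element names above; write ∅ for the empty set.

U open, U⊆A: ∅, {1}. int(A) = ⋃ = {1}
X∖A={3}, int(X∖A)={3}, hence cl(A)={2, 1}
∂A: remove int from cl → {2}

int(A) = {1}
cl(A)  = {2, 1}
∂A     = {2}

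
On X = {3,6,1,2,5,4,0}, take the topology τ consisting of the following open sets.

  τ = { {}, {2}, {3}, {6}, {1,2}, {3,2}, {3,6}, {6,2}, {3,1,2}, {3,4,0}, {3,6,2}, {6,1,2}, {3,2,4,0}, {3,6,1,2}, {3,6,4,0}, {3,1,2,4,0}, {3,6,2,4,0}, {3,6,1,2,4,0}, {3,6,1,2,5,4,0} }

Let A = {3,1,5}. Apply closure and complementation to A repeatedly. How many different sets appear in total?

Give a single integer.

closure: X∖int(X∖A) = X∖{6,2} = {3,1,5,4,0}
Let k=closure and c=complement:
  1. A     = {3,1,5}
  2. kA    = {3,1,5,4,0}
  3. cA    = {6,2,4,0}
  4. ckA   = {6,2}
  5. kcA   = {6,1,2,5,4,0}
  6. kckA  = {6,1,2,5}
  7. ckcA  = {3}
  8. ckckA = {3,4,0}
  9. kckcA = {3,5,4,0}
  10. ckckcA = {6,1,2}
— saturated at 10

10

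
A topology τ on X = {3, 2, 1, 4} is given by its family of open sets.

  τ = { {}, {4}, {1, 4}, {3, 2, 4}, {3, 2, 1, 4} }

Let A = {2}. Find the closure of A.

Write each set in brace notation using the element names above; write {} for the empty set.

{3, 2}

closure: X∖int(X∖A) = X∖{1, 4} = {3, 2}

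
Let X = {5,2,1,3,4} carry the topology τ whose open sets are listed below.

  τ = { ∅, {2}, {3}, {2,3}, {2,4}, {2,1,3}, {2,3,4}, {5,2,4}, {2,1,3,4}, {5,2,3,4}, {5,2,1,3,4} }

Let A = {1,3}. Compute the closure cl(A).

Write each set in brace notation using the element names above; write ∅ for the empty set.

{1,3}

cl via duality: int({5,2,4}) = {5,2,4}, so X∖{5,2,4} = {1,3}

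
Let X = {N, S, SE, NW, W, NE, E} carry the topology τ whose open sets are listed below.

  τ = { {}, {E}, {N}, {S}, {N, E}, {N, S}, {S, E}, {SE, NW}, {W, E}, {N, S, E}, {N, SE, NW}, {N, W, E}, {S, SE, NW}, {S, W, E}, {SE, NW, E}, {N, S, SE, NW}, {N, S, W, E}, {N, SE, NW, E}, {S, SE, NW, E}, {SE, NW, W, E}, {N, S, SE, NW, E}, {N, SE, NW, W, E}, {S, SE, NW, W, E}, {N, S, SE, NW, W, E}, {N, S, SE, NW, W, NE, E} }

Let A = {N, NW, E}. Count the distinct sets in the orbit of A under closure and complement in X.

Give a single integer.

12

X∖A={S, SE, W, NE}, int(X∖A)={S}, hence cl(A)={N, SE, NW, W, NE, E}
Orbit (k=closure, c=complement):
  1. A     = {N, NW, E}
  2. kA    = {N, SE, NW, W, NE, E}
  3. cA    = {S, SE, W, NE}
  4. ckA   = {S}
  5. kcA   = {S, SE, NW, W, NE}
  6. kckA  = {S, NE}
  7. ckcA  = {N, E}
  8. ckckA = {N, SE, NW, W, E}
  9. kckcA = {N, W, NE, E}
  10. ckckcA = {S, SE, NW}
  11. kckckcA = {S, SE, NW, NE}
  12. ckckckcA = {N, W, E}
(closed under both — stop)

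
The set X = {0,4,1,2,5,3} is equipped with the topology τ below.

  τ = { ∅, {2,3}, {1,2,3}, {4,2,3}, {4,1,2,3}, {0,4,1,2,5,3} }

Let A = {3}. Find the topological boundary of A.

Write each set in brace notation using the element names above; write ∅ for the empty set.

open subsets of A: ∅; so int(A) = ∅
closure: X∖int(X∖A) = X∖∅ = {0,4,1,2,5,3}
∂A = {0,4,1,2,5,3} minus ∅ = {0,4,1,2,5,3}

{0,4,1,2,5,3}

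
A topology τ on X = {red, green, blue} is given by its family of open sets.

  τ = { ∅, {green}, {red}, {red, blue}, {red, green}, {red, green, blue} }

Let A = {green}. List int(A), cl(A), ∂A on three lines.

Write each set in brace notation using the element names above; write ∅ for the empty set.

open subsets of A: ∅, {green}; so int(A) = {green}
closure: X∖int(X∖A) = X∖{red, blue} = {green}
∂A = {green} minus {green} = ∅

int(A) = {green}
cl(A)  = {green}
∂A     = ∅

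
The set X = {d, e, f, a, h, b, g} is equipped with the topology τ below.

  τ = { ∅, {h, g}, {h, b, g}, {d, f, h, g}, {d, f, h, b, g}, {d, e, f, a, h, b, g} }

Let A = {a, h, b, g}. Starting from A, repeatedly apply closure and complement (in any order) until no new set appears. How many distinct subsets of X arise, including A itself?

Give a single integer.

complement {d, e, f}; its interior ∅; cl(A) = X∖∅ = {d, e, f, a, h, b, g}
With k = closure, c = complement:
  1. A     = {a, h, b, g}
  2. kA    = {d, e, f, a, h, b, g}
  3. cA    = {d, e, f}
  4. ckA   = ∅
  5. kcA   = {d, e, f, a}
  6. ckcA  = {h, b, g}
k, c of each give nothing new

6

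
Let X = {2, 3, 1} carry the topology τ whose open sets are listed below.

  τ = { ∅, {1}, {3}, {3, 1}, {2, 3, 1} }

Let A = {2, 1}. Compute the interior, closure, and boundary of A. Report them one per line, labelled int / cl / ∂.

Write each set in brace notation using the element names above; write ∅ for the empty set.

opens ⊆ A: ∅, {1}; union → int = {1}
complement {3}; its interior {3}; cl(A) = X∖{3} = {2, 1}
boundary = {2, 1} ∖ {1} = {2}

int(A) = {1}
cl(A)  = {2, 1}
∂A     = {2}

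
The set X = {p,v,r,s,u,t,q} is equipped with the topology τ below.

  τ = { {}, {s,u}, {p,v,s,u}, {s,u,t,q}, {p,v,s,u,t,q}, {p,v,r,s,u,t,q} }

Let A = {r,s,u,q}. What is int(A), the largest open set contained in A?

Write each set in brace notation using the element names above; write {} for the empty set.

open subsets of A: {}, {s,u}; so int(A) = {s,u}

{s,u}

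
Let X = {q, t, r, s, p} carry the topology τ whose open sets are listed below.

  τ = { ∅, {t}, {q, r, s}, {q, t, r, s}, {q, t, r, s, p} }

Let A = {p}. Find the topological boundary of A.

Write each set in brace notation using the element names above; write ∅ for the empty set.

open subsets of A: ∅; so int(A) = ∅
closure: X∖int(X∖A) = X∖{q, t, r, s} = {p}
∂A = {p} minus ∅ = {p}

{p}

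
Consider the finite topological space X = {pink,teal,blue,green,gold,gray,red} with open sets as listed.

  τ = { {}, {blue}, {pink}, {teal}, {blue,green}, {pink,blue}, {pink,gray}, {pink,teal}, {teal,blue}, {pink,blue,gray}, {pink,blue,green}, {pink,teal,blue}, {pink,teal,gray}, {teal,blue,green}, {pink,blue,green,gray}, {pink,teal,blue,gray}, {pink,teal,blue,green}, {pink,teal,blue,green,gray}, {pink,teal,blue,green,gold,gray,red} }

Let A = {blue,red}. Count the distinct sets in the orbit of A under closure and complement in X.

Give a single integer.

complement {pink,teal,green,gold,gray}; its interior {pink,teal,gray}; cl(A) = X∖{pink,teal,gray} = {blue,green,gold,red}
With k = closure, c = complement:
  1. A     = {blue,red}
  2. kA    = {blue,green,gold,red}
  3. cA    = {pink,teal,green,gold,gray}
  4. ckA   = {pink,teal,gray}
  5. kcA   = {pink,teal,green,gold,gray,red}
  6. kckA  = {pink,teal,gold,gray,red}
  7. ckcA  = {blue}
  8. ckckA = {blue,green}
k, c of each give nothing new

8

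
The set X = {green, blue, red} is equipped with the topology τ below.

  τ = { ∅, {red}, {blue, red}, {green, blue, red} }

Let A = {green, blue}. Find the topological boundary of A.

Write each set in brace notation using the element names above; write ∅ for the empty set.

{green, blue}

U open, U⊆A: ∅. int(A) = ⋃ = ∅
X∖A={red}, int(X∖A)={red}, hence cl(A)={green, blue}
∂A: remove int from cl → {green, blue}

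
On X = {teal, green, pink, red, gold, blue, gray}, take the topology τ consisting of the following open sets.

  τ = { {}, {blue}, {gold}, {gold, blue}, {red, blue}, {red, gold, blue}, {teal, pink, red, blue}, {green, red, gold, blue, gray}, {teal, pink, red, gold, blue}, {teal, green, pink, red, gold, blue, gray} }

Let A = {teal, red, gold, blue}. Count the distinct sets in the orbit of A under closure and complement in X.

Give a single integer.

6

X∖A={green, pink, gray}, int(X∖A)={}, hence cl(A)={teal, green, pink, red, gold, blue, gray}
Orbit (k=closure, c=complement):
  1. A     = {teal, red, gold, blue}
  2. kA    = {teal, green, pink, red, gold, blue, gray}
  3. cA    = {green, pink, gray}
  4. ckA   = {}
  5. kcA   = {teal, green, pink, gray}
  6. ckcA  = {red, gold, blue}
(closed under both — stop)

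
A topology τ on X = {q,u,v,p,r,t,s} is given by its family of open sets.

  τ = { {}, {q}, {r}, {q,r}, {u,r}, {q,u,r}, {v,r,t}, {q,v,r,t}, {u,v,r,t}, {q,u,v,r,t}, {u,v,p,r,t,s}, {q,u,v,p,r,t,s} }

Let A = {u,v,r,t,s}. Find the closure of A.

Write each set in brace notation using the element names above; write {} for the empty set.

{u,v,p,r,t,s}

X∖A={q,p}, int(X∖A)={q}, hence cl(A)={u,v,p,r,t,s}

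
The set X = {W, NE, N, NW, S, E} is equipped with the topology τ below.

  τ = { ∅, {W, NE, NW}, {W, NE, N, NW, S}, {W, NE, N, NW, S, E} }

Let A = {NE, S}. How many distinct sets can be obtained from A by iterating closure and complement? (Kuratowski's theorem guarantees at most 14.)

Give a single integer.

X∖A={W, N, NW, E}, int(X∖A)=∅, hence cl(A)={W, NE, N, NW, S, E}
Orbit (k=closure, c=complement):
  1. A     = {NE, S}
  2. kA    = {W, NE, N, NW, S, E}
  3. cA    = {W, N, NW, E}
  4. ckA   = ∅
(closed under both — stop)

4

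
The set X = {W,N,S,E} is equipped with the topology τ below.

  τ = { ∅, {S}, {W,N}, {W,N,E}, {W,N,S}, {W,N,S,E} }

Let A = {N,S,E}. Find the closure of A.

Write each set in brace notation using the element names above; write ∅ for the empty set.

{W,N,S,E}

cl via duality: int({W}) = ∅, so X∖∅ = {W,N,S,E}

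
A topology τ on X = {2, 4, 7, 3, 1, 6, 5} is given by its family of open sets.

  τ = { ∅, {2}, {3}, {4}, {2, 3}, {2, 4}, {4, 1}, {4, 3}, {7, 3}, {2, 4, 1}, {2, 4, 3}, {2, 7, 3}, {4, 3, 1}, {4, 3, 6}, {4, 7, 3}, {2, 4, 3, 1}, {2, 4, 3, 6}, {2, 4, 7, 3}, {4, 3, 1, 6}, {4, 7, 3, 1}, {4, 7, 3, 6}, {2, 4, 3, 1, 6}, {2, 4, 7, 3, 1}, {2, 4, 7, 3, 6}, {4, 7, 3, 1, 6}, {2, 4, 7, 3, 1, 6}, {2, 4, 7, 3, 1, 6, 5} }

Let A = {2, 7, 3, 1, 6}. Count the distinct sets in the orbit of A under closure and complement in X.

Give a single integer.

8

closure: X∖int(X∖A) = X∖{4} = {2, 7, 3, 1, 6, 5}
Let k=closure and c=complement:
  1. A     = {2, 7, 3, 1, 6}
  2. kA    = {2, 7, 3, 1, 6, 5}
  3. cA    = {4, 5}
  4. ckA   = {4}
  5. kcA   = {4, 1, 6, 5}
  6. ckcA  = {2, 7, 3}
  7. kckcA = {2, 7, 3, 6, 5}
  8. ckckcA = {4, 1}
— saturated at 8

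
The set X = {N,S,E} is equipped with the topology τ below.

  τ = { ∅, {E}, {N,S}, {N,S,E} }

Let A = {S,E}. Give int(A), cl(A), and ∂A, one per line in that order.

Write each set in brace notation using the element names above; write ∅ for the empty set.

opens ⊆ A: ∅, {E}; union → int = {E}
complement {N}; its interior ∅; cl(A) = X∖∅ = {N,S,E}
boundary = {N,S,E} ∖ {E} = {N,S}

int(A) = {E}
cl(A)  = {N,S,E}
∂A     = {N,S}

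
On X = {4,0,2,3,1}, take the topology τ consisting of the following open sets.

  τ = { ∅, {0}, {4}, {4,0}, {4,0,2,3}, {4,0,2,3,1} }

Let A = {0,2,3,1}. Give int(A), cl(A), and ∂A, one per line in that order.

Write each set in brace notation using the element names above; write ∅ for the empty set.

U open, U⊆A: ∅, {0}. int(A) = ⋃ = {0}
X∖A={4}, int(X∖A)={4}, hence cl(A)={0,2,3,1}
∂A: remove int from cl → {2,3,1}

int(A) = {0}
cl(A)  = {0,2,3,1}
∂A     = {2,3,1}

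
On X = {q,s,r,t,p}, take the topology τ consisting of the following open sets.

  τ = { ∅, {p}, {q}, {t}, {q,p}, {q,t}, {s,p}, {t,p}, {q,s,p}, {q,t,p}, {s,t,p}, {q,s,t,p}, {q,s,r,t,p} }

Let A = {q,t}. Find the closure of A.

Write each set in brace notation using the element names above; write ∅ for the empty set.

complement {s,r,p}; its interior {s,p}; cl(A) = X∖{s,p} = {q,r,t}

{q,r,t}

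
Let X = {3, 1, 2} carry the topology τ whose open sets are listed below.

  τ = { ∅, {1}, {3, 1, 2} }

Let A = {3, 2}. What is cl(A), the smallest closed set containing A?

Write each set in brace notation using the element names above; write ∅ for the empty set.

{3, 2}

X∖A={1}, int(X∖A)={1}, hence cl(A)={3, 2}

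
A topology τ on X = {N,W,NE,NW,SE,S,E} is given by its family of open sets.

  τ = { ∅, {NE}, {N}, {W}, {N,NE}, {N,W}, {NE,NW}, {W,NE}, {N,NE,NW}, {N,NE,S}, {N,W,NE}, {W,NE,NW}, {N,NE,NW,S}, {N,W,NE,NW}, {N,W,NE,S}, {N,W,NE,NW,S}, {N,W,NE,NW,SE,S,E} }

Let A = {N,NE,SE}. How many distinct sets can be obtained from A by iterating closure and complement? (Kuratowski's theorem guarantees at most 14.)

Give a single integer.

8

complement {W,NW,S,E}; its interior {W}; cl(A) = X∖{W} = {N,NE,NW,SE,S,E}
With k = closure, c = complement:
  1. A     = {N,NE,SE}
  2. kA    = {N,NE,NW,SE,S,E}
  3. cA    = {W,NW,S,E}
  4. ckA   = {W}
  5. kcA   = {W,NW,SE,S,E}
  6. kckA  = {W,SE,E}
  7. ckcA  = {N,NE}
  8. ckckA = {N,NE,NW,S}
k, c of each give nothing new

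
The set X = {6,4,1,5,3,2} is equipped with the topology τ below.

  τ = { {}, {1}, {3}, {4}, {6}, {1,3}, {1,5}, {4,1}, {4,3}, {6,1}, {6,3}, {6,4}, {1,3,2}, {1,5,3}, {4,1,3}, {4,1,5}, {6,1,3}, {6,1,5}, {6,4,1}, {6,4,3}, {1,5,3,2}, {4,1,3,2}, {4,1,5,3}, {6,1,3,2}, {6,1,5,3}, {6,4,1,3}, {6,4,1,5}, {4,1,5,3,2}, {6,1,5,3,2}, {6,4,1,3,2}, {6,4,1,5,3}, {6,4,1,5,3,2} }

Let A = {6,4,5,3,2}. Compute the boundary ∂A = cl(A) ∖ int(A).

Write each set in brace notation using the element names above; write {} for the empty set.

opens ⊆ A: {}, {6}, {4}, {3}, {4,3}, {6,3}, {6,4}, {6,4,3}; union → int = {6,4,3}
complement {1}; its interior {1}; cl(A) = X∖{1} = {6,4,5,3,2}
boundary = {6,4,5,3,2} ∖ {6,4,3} = {5,2}

{5,2}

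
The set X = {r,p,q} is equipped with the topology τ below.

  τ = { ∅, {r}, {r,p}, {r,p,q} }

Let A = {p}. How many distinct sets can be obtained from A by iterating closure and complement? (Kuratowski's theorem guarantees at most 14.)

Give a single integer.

6

complement {r,q}; its interior {r}; cl(A) = X∖{r} = {p,q}
With k = closure, c = complement:
  1. A     = {p}
  2. kA    = {p,q}
  3. cA    = {r,q}
  4. ckA   = {r}
  5. kcA   = {r,p,q}
  6. ckcA  = ∅
k, c of each give nothing new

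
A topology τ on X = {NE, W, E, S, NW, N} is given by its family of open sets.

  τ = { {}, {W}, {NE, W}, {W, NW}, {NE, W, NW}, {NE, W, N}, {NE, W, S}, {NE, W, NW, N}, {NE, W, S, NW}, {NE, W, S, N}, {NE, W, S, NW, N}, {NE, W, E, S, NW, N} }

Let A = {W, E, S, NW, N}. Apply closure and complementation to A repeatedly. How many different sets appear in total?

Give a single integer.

6

closure: X∖int(X∖A) = X∖{} = {NE, W, E, S, NW, N}
Let k=closure and c=complement:
  1. A     = {W, E, S, NW, N}
  2. kA    = {NE, W, E, S, NW, N}
  3. cA    = {NE}
  4. ckA   = {}
  5. kcA   = {NE, E, S, N}
  6. ckcA  = {W, NW}
— saturated at 6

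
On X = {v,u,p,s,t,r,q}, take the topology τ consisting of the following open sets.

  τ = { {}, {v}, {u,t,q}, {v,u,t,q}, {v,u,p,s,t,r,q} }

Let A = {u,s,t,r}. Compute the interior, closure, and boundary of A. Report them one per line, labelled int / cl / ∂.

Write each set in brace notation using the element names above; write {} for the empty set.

open subsets of A: {}; so int(A) = {}
closure: X∖int(X∖A) = X∖{v} = {u,p,s,t,r,q}
∂A = {u,p,s,t,r,q} minus {} = {u,p,s,t,r,q}

int(A) = {}
cl(A)  = {u,p,s,t,r,q}
∂A     = {u,p,s,t,r,q}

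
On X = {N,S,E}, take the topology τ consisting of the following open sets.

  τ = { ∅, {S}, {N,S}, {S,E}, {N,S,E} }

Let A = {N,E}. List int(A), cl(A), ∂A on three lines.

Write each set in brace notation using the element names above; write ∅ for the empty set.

open subsets of A: ∅; so int(A) = ∅
closure: X∖int(X∖A) = X∖{S} = {N,E}
∂A = {N,E} minus ∅ = {N,E}

int(A) = ∅
cl(A)  = {N,E}
∂A     = {N,E}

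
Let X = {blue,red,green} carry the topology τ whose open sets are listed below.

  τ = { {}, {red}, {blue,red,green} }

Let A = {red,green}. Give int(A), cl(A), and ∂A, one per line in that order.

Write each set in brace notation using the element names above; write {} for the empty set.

opens ⊆ A: {}, {red}; union → int = {red}
complement {blue}; its interior {}; cl(A) = X∖{} = {blue,red,green}
boundary = {blue,red,green} ∖ {red} = {blue,green}

int(A) = {red}
cl(A)  = {blue,red,green}
∂A     = {blue,green}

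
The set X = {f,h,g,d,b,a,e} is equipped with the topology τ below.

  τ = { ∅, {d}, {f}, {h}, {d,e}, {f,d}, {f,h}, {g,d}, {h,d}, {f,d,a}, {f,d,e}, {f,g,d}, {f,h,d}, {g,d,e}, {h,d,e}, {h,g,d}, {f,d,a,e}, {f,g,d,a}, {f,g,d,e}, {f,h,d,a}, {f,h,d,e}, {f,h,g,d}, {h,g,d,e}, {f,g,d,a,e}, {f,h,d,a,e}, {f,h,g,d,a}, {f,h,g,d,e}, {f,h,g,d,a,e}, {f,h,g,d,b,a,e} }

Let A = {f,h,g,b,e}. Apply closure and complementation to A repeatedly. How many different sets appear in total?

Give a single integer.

cl via duality: int({d,a}) = {d}, so X∖{d} = {f,h,g,b,a,e}
Write k for closure, c for complement:
  1. A     = {f,h,g,b,e}
  2. kA    = {f,h,g,b,a,e}
  3. cA    = {d,a}
  4. ckA   = {d}
  5. kcA   = {g,d,b,a,e}
  6. ckcA  = {f,h}
  7. kckcA = {f,h,b,a}
  8. ckckcA = {g,d,e}
applying k or c yields no new set

8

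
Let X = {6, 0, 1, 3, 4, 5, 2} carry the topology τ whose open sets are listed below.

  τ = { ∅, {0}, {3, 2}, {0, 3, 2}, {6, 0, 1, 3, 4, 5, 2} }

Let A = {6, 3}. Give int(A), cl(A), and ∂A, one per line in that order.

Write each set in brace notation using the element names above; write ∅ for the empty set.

int(A) = ∅
cl(A)  = {6, 1, 3, 4, 5, 2}
∂A     = {6, 1, 3, 4, 5, 2}

U open, U⊆A: ∅. int(A) = ⋃ = ∅
X∖A={0, 1, 4, 5, 2}, int(X∖A)={0}, hence cl(A)={6, 1, 3, 4, 5, 2}
∂A: remove int from cl → {6, 1, 3, 4, 5, 2}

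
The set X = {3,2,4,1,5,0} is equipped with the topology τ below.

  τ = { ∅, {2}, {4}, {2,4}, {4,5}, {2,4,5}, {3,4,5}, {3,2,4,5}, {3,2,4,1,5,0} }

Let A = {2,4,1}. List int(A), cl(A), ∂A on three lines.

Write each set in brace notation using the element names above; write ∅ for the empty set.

int(A) = {2,4}
cl(A)  = {3,2,4,1,5,0}
∂A     = {3,1,5,0}

U open, U⊆A: ∅, {4}, {2}, {2,4}. int(A) = ⋃ = {2,4}
X∖A={3,5,0}, int(X∖A)=∅, hence cl(A)={3,2,4,1,5,0}
∂A: remove int from cl → {3,1,5,0}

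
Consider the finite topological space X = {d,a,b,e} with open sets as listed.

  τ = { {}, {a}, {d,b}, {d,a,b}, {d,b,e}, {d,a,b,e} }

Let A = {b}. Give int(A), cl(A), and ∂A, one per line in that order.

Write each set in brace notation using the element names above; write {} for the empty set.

opens ⊆ A: {}; union → int = {}
complement {d,a,e}; its interior {a}; cl(A) = X∖{a} = {d,b,e}
boundary = {d,b,e} ∖ {} = {d,b,e}

int(A) = {}
cl(A)  = {d,b,e}
∂A     = {d,b,e}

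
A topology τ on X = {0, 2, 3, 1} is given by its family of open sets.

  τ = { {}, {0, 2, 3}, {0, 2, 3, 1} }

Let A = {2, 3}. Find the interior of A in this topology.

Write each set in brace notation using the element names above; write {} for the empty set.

{}

interior: largest open inside A is {} (from {})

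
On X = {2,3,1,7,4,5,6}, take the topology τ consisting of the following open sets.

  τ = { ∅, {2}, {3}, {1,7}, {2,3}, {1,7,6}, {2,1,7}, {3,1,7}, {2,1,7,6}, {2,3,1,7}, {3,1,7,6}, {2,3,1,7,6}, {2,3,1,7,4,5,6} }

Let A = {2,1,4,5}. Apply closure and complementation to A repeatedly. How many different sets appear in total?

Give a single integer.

10

closure: X∖int(X∖A) = X∖{3} = {2,1,7,4,5,6}
Let k=closure and c=complement:
  1. A     = {2,1,4,5}
  2. kA    = {2,1,7,4,5,6}
  3. cA    = {3,7,6}
  4. ckA   = {3}
  5. kcA   = {3,1,7,4,5,6}
  6. kckA  = {3,4,5}
  7. ckcA  = {2}
  8. ckckA = {2,1,7,6}
  9. kckcA = {2,4,5}
  10. ckckcA = {3,1,7,6}
— saturated at 10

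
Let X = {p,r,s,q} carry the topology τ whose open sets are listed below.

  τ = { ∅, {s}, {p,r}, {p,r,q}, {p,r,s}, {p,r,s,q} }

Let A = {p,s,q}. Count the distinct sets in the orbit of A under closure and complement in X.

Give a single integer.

6

X∖A={r}, int(X∖A)=∅, hence cl(A)={p,r,s,q}
Orbit (k=closure, c=complement):
  1. A     = {p,s,q}
  2. kA    = {p,r,s,q}
  3. cA    = {r}
  4. ckA   = ∅
  5. kcA   = {p,r,q}
  6. ckcA  = {s}
(closed under both — stop)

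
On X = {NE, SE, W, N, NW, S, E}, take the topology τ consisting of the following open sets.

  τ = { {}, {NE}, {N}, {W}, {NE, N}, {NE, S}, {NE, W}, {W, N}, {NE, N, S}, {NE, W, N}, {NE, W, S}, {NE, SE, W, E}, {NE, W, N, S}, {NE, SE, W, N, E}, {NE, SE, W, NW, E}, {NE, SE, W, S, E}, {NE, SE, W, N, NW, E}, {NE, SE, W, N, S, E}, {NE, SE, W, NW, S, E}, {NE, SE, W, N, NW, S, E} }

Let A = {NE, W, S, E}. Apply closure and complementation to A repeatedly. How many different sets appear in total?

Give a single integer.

cl via duality: int({SE, N, NW}) = {N}, so X∖{N} = {NE, SE, W, NW, S, E}
Write k for closure, c for complement:
  1. A     = {NE, W, S, E}
  2. kA    = {NE, SE, W, NW, S, E}
  3. cA    = {SE, N, NW}
  4. ckA   = {N}
  5. kcA   = {SE, N, NW, E}
  6. ckcA  = {NE, W, S}
applying k or c yields no new set

6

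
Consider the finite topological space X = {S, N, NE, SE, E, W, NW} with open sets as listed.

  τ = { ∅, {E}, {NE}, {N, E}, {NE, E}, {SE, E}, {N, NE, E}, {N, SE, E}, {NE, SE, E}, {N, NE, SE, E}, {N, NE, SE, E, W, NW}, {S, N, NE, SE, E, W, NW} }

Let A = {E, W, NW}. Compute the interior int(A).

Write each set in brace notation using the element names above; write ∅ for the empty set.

opens ⊆ A: ∅, {E}; union → int = {E}

{E}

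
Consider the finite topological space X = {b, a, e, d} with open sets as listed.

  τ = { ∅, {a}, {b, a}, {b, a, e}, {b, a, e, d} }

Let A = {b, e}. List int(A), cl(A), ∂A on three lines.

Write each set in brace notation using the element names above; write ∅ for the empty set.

interior: largest open inside A is ∅ (from ∅)
cl via duality: int({a, d}) = {a}, so X∖{a} = {b, e, d}
cl∖int = {b, e, d}

int(A) = ∅
cl(A)  = {b, e, d}
∂A     = {b, e, d}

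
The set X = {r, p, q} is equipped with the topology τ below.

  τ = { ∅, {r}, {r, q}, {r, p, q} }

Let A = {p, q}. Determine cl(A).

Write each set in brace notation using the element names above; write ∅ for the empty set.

{p, q}

cl via duality: int({r}) = {r}, so X∖{r} = {p, q}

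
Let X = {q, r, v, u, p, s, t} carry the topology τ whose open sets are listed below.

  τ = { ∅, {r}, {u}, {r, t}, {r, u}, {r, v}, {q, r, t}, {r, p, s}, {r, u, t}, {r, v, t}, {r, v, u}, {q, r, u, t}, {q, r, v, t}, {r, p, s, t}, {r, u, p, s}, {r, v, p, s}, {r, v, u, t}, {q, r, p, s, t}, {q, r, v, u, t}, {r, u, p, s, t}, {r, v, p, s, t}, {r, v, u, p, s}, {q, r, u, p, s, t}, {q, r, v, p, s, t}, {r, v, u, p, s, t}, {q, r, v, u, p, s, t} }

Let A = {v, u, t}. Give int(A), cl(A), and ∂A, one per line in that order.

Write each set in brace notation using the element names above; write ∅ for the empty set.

open subsets of A: ∅, {u}; so int(A) = {u}
closure: X∖int(X∖A) = X∖{r, p, s} = {q, v, u, t}
∂A = {q, v, u, t} minus {u} = {q, v, t}

int(A) = {u}
cl(A)  = {q, v, u, t}
∂A     = {q, v, t}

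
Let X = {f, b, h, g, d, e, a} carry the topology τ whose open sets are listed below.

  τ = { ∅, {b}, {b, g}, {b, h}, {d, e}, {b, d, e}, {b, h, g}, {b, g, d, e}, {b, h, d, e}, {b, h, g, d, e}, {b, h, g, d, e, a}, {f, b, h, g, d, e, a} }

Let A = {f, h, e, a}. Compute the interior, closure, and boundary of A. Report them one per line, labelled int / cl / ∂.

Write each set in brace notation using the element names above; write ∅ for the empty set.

interior: largest open inside A is ∅ (from ∅)
cl via duality: int({b, g, d}) = {b, g}, so X∖{b, g} = {f, h, d, e, a}
cl∖int = {f, h, d, e, a}

int(A) = ∅
cl(A)  = {f, h, d, e, a}
∂A     = {f, h, d, e, a}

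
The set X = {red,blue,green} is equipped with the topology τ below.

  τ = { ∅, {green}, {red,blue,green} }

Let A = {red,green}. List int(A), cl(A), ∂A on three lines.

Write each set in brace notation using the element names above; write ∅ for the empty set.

int(A) = {green}
cl(A)  = {red,blue,green}
∂A     = {red,blue}

opens ⊆ A: ∅, {green}; union → int = {green}
complement {blue}; its interior ∅; cl(A) = X∖∅ = {red,blue,green}
boundary = {red,blue,green} ∖ {green} = {red,blue}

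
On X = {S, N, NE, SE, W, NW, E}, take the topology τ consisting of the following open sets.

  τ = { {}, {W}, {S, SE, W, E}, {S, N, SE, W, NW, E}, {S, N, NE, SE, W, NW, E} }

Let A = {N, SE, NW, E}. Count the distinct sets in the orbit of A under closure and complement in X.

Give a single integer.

6

closure: X∖int(X∖A) = X∖{W} = {S, N, NE, SE, NW, E}
Let k=closure and c=complement:
  1. A     = {N, SE, NW, E}
  2. kA    = {S, N, NE, SE, NW, E}
  3. cA    = {S, NE, W}
  4. ckA   = {W}
  5. kcA   = {S, N, NE, SE, W, NW, E}
  6. ckcA  = {}
— saturated at 6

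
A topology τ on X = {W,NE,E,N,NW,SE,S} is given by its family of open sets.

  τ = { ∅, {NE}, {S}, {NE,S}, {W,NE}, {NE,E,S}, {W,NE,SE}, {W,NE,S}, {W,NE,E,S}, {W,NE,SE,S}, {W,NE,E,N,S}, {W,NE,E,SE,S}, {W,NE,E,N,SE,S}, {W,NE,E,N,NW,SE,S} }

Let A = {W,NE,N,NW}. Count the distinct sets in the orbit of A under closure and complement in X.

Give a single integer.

closure: X∖int(X∖A) = X∖{S} = {W,NE,E,N,NW,SE}
Let k=closure and c=complement:
  1. A     = {W,NE,N,NW}
  2. kA    = {W,NE,E,N,NW,SE}
  3. cA    = {E,SE,S}
  4. ckA   = {S}
  5. kcA   = {E,N,NW,SE,S}
  6. kckA  = {E,N,NW,S}
  7. ckcA  = {W,NE}
  8. ckckA = {W,NE,SE}
— saturated at 8

8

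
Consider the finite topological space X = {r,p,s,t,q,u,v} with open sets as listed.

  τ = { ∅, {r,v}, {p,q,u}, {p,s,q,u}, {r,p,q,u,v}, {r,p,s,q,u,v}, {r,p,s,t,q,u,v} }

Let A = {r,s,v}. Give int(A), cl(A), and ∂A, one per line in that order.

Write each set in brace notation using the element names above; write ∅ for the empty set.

int(A) = {r,v}
cl(A)  = {r,s,t,v}
∂A     = {s,t}

U open, U⊆A: ∅, {r,v}. int(A) = ⋃ = {r,v}
X∖A={p,t,q,u}, int(X∖A)={p,q,u}, hence cl(A)={r,s,t,v}
∂A: remove int from cl → {s,t}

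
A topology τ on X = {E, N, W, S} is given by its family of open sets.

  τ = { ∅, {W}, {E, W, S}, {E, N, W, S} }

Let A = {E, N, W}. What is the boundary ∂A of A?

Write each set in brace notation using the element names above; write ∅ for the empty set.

interior: largest open inside A is {W} (from ∅, {W})
cl via duality: int({S}) = ∅, so X∖∅ = {E, N, W, S}
cl∖int = {E, N, S}

{E, N, S}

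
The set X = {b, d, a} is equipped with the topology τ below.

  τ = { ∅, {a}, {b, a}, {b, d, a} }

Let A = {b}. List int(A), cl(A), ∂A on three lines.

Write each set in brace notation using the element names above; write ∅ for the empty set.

int(A) = ∅
cl(A)  = {b, d}
∂A     = {b, d}

interior: largest open inside A is ∅ (from ∅)
cl via duality: int({d, a}) = {a}, so X∖{a} = {b, d}
cl∖int = {b, d}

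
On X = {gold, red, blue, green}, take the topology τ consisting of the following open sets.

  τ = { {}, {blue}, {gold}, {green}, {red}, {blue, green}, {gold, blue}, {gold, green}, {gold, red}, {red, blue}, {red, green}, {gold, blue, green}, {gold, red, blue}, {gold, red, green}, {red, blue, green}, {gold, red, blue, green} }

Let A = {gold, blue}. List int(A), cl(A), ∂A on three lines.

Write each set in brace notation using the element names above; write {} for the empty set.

opens ⊆ A: {}, {gold}, {blue}, {gold, blue}; union → int = {gold, blue}
complement {red, green}; its interior {red, green}; cl(A) = X∖{red, green} = {gold, blue}
boundary = {gold, blue} ∖ {gold, blue} = {}

int(A) = {gold, blue}
cl(A)  = {gold, blue}
∂A     = {}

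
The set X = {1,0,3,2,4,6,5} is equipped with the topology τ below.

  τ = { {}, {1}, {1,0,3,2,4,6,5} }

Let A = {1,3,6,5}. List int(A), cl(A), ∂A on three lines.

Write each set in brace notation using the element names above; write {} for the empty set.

int(A) = {1}
cl(A)  = {1,0,3,2,4,6,5}
∂A     = {0,3,2,4,6,5}

opens ⊆ A: {}, {1}; union → int = {1}
complement {0,2,4}; its interior {}; cl(A) = X∖{} = {1,0,3,2,4,6,5}
boundary = {1,0,3,2,4,6,5} ∖ {1} = {0,3,2,4,6,5}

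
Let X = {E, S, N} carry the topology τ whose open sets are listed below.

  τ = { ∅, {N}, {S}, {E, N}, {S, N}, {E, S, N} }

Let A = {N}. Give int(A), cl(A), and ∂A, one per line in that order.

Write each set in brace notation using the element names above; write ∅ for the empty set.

U open, U⊆A: ∅, {N}. int(A) = ⋃ = {N}
X∖A={E, S}, int(X∖A)={S}, hence cl(A)={E, N}
∂A: remove int from cl → {E}

int(A) = {N}
cl(A)  = {E, N}
∂A     = {E}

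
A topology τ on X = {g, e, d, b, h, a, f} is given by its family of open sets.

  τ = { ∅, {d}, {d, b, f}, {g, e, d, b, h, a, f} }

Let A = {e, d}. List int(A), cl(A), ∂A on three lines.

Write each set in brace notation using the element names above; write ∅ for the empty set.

int(A) = {d}
cl(A)  = {g, e, d, b, h, a, f}
∂A     = {g, e, b, h, a, f}

interior: largest open inside A is {d} (from ∅, {d})
cl via duality: int({g, b, h, a, f}) = ∅, so X∖∅ = {g, e, d, b, h, a, f}
cl∖int = {g, e, b, h, a, f}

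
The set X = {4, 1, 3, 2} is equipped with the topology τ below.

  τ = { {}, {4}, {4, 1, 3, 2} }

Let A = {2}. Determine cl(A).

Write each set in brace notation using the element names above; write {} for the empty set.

{1, 3, 2}

complement {4, 1, 3}; its interior {4}; cl(A) = X∖{4} = {1, 3, 2}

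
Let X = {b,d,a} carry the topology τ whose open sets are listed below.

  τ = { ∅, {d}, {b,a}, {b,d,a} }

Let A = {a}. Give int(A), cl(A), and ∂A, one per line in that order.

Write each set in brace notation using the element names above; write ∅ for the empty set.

int(A) = ∅
cl(A)  = {b,a}
∂A     = {b,a}

U open, U⊆A: ∅. int(A) = ⋃ = ∅
X∖A={b,d}, int(X∖A)={d}, hence cl(A)={b,a}
∂A: remove int from cl → {b,a}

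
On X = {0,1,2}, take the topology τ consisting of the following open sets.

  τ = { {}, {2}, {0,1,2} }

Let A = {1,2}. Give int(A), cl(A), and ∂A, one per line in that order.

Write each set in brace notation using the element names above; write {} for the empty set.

open subsets of A: {}, {2}; so int(A) = {2}
closure: X∖int(X∖A) = X∖{} = {0,1,2}
∂A = {0,1,2} minus {2} = {0,1}

int(A) = {2}
cl(A)  = {0,1,2}
∂A     = {0,1}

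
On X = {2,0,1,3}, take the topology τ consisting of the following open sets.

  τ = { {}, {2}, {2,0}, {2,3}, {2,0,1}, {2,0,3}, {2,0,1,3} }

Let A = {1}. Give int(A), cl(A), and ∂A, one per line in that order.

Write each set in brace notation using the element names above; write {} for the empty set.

opens ⊆ A: {}; union → int = {}
complement {2,0,3}; its interior {2,0,3}; cl(A) = X∖{2,0,3} = {1}
boundary = {1} ∖ {} = {1}

int(A) = {}
cl(A)  = {1}
∂A     = {1}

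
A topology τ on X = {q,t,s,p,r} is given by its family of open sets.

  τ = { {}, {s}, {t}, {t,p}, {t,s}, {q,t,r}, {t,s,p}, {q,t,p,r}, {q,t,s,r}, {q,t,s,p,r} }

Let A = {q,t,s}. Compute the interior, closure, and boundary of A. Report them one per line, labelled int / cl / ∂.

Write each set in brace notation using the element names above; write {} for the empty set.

int(A) = {t,s}
cl(A)  = {q,t,s,p,r}
∂A     = {q,p,r}

U open, U⊆A: {}, {t}, {s}, {t,s}. int(A) = ⋃ = {t,s}
X∖A={p,r}, int(X∖A)={}, hence cl(A)={q,t,s,p,r}
∂A: remove int from cl → {q,p,r}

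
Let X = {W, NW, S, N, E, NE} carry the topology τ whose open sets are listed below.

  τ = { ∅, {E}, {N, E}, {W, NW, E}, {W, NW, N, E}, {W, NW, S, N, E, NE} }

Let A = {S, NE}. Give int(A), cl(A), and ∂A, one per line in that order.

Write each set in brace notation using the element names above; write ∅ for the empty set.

int(A) = ∅
cl(A)  = {S, NE}
∂A     = {S, NE}

interior: largest open inside A is ∅ (from ∅)
cl via duality: int({W, NW, N, E}) = {W, NW, N, E}, so X∖{W, NW, N, E} = {S, NE}
cl∖int = {S, NE}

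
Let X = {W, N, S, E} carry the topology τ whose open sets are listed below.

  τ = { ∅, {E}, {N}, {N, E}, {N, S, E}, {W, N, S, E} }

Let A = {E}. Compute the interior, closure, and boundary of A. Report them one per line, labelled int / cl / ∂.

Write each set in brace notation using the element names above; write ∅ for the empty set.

int(A) = {E}
cl(A)  = {W, S, E}
∂A     = {W, S}

interior: largest open inside A is {E} (from ∅, {E})
cl via duality: int({W, N, S}) = {N}, so X∖{N} = {W, S, E}
cl∖int = {W, S}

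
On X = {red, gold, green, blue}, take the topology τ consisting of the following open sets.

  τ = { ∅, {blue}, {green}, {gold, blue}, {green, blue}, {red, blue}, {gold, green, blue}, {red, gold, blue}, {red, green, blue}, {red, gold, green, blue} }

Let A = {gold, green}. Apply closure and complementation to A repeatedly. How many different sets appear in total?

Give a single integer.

4

X∖A={red, blue}, int(X∖A)={red, blue}, hence cl(A)={gold, green}
Orbit (k=closure, c=complement):
  1. A     = {gold, green}
  2. cA    = {red, blue}
  3. kcA   = {red, gold, blue}
  4. ckcA  = {green}
(closed under both — stop)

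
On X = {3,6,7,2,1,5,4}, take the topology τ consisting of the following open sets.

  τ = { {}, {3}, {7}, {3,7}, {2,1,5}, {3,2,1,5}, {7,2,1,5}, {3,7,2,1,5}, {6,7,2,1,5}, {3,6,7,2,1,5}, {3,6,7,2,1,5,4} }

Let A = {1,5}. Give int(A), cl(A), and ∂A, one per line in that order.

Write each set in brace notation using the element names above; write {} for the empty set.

open subsets of A: {}; so int(A) = {}
closure: X∖int(X∖A) = X∖{3,7} = {6,2,1,5,4}
∂A = {6,2,1,5,4} minus {} = {6,2,1,5,4}

int(A) = {}
cl(A)  = {6,2,1,5,4}
∂A     = {6,2,1,5,4}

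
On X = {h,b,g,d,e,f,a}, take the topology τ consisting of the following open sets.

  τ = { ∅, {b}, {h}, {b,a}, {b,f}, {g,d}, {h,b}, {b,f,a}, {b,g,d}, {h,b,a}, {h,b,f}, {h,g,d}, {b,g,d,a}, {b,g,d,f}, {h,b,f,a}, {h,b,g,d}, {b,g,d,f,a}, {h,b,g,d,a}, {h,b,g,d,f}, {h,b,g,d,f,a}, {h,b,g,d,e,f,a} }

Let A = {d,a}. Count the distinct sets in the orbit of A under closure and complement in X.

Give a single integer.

cl via duality: int({h,b,g,e,f}) = {h,b,f}, so X∖{h,b,f} = {g,d,e,a}
Write k for closure, c for complement:
  1. A     = {d,a}
  2. kA    = {g,d,e,a}
  3. cA    = {h,b,g,e,f}
  4. ckA   = {h,b,f}
  5. kcA   = {h,b,g,d,e,f,a}
  6. kckA  = {h,b,e,f,a}
  7. ckcA  = ∅
  8. ckckA = {g,d}
  9. kckckA = {g,d,e}
  10. ckckckA = {h,b,f,a}
applying k or c yields no new set

10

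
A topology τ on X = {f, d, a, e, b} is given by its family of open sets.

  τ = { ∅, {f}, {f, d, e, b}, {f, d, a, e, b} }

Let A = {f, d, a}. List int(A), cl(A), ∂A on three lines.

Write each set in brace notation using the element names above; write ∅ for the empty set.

int(A) = {f}
cl(A)  = {f, d, a, e, b}
∂A     = {d, a, e, b}

open subsets of A: ∅, {f}; so int(A) = {f}
closure: X∖int(X∖A) = X∖∅ = {f, d, a, e, b}
∂A = {f, d, a, e, b} minus {f} = {d, a, e, b}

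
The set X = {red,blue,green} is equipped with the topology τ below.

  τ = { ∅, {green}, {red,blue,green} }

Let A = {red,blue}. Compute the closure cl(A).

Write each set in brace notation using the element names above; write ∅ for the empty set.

closure: X∖int(X∖A) = X∖{green} = {red,blue}

{red,blue}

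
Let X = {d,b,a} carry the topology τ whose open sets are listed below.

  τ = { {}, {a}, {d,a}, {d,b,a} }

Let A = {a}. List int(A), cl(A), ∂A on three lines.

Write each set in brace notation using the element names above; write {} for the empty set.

int(A) = {a}
cl(A)  = {d,b,a}
∂A     = {d,b}

U open, U⊆A: {}, {a}. int(A) = ⋃ = {a}
X∖A={d,b}, int(X∖A)={}, hence cl(A)={d,b,a}
∂A: remove int from cl → {d,b}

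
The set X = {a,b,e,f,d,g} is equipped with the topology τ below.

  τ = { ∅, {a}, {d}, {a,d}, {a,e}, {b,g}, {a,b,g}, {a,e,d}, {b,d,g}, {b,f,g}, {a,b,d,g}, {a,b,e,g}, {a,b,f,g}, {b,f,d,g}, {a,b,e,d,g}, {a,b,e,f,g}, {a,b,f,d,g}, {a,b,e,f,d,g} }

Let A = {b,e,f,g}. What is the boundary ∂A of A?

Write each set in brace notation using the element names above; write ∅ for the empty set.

{e}

open subsets of A: ∅, {b,g}, {b,f,g}; so int(A) = {b,f,g}
closure: X∖int(X∖A) = X∖{a,d} = {b,e,f,g}
∂A = {b,e,f,g} minus {b,f,g} = {e}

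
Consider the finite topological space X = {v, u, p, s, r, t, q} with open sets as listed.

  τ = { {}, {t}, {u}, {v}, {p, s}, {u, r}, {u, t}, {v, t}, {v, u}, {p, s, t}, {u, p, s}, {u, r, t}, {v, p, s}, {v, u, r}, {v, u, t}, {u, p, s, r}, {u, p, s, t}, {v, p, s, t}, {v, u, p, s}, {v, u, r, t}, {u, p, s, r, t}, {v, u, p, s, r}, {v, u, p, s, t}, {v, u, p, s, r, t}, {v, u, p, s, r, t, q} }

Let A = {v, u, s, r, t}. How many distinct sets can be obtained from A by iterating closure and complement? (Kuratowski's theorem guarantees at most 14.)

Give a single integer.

closure: X∖int(X∖A) = X∖{} = {v, u, p, s, r, t, q}
Let k=closure and c=complement:
  1. A     = {v, u, s, r, t}
  2. kA    = {v, u, p, s, r, t, q}
  3. cA    = {p, q}
  4. ckA   = {}
  5. kcA   = {p, s, q}
  6. ckcA  = {v, u, r, t}
  7. kckcA = {v, u, r, t, q}
  8. ckckcA = {p, s}
— saturated at 8

8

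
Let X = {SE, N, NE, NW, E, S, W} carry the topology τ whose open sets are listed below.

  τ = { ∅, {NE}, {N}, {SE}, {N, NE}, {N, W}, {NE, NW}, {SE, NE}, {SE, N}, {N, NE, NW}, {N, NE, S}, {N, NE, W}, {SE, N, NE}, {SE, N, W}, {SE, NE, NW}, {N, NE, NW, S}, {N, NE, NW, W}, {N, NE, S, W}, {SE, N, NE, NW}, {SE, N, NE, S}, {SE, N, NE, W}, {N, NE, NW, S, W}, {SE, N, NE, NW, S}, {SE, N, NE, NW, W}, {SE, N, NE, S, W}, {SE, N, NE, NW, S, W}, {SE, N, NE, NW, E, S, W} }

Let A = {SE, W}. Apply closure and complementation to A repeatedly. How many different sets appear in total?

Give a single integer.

closure: X∖int(X∖A) = X∖{N, NE, NW, S} = {SE, E, W}
Let k=closure and c=complement:
  1. A     = {SE, W}
  2. kA    = {SE, E, W}
  3. cA    = {N, NE, NW, E, S}
  4. ckA   = {N, NE, NW, S}
  5. kcA   = {N, NE, NW, E, S, W}
  6. ckcA  = {SE}
  7. kckcA = {SE, E}
  8. ckckcA = {N, NE, NW, S, W}
— saturated at 8

8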